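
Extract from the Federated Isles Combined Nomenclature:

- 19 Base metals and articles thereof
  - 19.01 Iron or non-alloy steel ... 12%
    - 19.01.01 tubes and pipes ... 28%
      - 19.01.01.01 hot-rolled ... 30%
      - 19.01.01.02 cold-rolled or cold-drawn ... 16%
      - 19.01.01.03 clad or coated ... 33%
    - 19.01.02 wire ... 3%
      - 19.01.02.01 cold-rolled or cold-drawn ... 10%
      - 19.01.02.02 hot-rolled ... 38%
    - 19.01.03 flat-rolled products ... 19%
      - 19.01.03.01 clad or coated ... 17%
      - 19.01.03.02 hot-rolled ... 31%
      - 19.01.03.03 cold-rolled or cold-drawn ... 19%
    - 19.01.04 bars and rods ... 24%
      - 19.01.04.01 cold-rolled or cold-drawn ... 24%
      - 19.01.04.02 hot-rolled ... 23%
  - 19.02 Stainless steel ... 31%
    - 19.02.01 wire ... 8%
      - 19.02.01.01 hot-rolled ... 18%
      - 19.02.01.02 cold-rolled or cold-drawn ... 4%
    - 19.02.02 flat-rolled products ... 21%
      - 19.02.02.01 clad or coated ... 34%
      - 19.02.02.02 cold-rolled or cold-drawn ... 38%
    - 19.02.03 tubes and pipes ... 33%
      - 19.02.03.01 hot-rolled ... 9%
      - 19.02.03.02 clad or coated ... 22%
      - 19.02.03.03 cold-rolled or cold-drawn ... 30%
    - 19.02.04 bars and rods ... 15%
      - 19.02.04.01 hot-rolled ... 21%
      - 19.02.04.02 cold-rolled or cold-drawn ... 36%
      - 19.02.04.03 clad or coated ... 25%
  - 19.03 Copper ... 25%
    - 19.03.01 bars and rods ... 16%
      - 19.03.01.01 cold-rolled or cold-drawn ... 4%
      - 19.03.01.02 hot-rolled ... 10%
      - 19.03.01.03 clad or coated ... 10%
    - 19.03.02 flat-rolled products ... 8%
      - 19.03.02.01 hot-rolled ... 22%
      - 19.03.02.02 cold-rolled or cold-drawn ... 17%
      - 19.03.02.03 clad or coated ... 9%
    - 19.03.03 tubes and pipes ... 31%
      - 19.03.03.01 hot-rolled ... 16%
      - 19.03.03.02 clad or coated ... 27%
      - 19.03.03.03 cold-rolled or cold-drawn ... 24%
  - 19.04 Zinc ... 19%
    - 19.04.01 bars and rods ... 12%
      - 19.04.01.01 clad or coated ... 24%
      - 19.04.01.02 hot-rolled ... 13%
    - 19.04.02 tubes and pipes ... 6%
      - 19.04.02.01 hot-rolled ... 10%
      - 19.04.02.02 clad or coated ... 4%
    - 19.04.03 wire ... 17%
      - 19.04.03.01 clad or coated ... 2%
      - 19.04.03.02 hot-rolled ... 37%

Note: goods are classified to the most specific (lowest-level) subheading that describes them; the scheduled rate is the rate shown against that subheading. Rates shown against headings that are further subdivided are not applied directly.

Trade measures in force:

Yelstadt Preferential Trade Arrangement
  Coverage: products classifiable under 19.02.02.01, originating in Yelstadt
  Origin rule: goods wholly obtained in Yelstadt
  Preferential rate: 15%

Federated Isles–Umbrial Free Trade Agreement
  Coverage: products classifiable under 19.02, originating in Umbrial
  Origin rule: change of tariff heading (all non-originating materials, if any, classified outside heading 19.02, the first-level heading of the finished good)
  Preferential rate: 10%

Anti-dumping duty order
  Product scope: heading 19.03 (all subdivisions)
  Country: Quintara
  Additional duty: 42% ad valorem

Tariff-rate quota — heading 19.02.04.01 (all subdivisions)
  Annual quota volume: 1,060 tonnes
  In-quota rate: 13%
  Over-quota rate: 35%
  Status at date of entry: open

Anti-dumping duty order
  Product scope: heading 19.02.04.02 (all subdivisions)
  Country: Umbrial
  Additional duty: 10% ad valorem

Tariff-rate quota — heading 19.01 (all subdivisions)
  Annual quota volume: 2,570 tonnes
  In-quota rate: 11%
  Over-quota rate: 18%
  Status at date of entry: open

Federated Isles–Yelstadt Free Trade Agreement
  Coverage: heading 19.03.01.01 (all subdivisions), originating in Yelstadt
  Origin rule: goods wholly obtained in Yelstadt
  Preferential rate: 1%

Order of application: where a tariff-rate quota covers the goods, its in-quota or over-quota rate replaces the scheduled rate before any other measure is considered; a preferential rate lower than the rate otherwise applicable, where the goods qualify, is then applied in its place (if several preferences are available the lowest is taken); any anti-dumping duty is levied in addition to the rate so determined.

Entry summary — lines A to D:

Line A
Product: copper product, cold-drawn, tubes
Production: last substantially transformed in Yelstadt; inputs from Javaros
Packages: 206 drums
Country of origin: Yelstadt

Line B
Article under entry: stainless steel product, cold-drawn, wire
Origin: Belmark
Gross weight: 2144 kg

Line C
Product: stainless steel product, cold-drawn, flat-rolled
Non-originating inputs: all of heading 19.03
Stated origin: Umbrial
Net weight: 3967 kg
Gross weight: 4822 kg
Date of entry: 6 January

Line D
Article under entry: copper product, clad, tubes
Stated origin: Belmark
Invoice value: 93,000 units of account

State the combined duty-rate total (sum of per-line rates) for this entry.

65%

Line A: copper → 19.03; tubes → 19.03.03; cold-drawn → 19.03.03.03. Scheduled 24%. Yelstadt agreement on 19.02.02.01: 19.03.03.03 not covered; Yelstadt agreement on 19.03.01.01: 19.03.03.03 not covered. → 24%.
Line B: stainless steel → 19.02; wire → 19.02.01; cold-drawn → 19.02.01.02. Scheduled 4%. No special measure applies. → 4%.
Line C: stainless steel → 19.02; flat-rolled → 19.02.02; cold-drawn → 19.02.02.02. Scheduled 38%. Umbrial agreement on 19.02: CTH met → 10% available; preferential 10%. → 10%.
Line D: copper → 19.03; tubes → 19.03.03; clad → 19.03.03.02. Scheduled 27%. No special measure applies. → 27%.
Sum: 24% + 4% + 10% + 27% = 65%.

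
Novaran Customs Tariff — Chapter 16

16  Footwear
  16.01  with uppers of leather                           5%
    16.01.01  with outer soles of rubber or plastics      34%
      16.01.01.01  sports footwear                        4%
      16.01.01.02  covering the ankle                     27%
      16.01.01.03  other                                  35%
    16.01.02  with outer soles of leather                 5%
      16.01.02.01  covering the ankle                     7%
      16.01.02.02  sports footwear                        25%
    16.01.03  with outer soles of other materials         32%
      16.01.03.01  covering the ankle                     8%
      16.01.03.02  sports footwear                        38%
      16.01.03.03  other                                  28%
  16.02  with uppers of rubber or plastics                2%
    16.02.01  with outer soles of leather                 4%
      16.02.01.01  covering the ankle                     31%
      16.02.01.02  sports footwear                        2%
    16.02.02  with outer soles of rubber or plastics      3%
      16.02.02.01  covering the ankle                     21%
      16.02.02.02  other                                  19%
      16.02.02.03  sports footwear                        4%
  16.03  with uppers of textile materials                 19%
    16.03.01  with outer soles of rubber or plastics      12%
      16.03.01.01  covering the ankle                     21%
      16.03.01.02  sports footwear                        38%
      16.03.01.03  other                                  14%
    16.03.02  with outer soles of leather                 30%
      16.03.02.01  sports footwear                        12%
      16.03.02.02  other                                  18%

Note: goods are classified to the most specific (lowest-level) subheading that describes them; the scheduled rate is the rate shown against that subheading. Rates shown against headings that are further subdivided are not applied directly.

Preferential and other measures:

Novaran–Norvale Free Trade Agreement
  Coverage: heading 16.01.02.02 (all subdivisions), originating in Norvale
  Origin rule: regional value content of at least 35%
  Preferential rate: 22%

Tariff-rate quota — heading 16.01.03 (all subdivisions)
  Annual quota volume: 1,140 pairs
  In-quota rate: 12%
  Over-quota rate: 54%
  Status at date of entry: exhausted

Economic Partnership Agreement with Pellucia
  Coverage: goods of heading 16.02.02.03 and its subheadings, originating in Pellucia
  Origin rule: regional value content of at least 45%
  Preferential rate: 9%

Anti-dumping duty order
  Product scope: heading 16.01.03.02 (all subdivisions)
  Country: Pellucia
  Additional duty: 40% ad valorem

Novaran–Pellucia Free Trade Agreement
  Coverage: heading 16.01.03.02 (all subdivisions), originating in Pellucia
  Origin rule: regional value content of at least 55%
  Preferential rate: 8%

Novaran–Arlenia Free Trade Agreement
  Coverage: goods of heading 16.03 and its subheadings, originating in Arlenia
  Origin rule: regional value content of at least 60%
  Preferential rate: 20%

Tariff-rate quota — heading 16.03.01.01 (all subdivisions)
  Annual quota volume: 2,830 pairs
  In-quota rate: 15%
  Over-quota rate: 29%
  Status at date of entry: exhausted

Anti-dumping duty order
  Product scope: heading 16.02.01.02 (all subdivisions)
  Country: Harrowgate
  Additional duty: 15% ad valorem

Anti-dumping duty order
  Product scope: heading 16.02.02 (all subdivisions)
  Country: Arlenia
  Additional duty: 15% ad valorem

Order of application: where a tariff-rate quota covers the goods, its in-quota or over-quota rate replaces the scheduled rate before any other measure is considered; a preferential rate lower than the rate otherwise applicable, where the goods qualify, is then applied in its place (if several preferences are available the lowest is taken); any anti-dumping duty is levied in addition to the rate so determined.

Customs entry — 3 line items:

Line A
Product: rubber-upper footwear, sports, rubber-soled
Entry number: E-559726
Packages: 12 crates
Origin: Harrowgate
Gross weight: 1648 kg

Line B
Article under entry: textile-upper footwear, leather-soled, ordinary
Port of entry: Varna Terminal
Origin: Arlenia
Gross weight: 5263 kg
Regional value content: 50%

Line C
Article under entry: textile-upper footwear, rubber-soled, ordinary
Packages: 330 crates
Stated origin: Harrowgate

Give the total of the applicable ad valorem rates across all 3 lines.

36%

Line A: rubber-upper → 16.02; rubber-soled → 16.02.02; sports → 16.02.02.03. Scheduled 4%. No special measure applies. → 4%.
Line B: textile-upper → 16.03; leather-soled → 16.03.02; ordinary → 16.03.02.02. Scheduled 18%. Arlenia agreement on 16.03: RVC < 60%. → 18%.
Line C: textile-upper → 16.03; rubber-soled → 16.03.01; ordinary → 16.03.01.03. Scheduled 14%. No special measure applies. → 14%.
Sum: 4% + 18% + 14% = 36%.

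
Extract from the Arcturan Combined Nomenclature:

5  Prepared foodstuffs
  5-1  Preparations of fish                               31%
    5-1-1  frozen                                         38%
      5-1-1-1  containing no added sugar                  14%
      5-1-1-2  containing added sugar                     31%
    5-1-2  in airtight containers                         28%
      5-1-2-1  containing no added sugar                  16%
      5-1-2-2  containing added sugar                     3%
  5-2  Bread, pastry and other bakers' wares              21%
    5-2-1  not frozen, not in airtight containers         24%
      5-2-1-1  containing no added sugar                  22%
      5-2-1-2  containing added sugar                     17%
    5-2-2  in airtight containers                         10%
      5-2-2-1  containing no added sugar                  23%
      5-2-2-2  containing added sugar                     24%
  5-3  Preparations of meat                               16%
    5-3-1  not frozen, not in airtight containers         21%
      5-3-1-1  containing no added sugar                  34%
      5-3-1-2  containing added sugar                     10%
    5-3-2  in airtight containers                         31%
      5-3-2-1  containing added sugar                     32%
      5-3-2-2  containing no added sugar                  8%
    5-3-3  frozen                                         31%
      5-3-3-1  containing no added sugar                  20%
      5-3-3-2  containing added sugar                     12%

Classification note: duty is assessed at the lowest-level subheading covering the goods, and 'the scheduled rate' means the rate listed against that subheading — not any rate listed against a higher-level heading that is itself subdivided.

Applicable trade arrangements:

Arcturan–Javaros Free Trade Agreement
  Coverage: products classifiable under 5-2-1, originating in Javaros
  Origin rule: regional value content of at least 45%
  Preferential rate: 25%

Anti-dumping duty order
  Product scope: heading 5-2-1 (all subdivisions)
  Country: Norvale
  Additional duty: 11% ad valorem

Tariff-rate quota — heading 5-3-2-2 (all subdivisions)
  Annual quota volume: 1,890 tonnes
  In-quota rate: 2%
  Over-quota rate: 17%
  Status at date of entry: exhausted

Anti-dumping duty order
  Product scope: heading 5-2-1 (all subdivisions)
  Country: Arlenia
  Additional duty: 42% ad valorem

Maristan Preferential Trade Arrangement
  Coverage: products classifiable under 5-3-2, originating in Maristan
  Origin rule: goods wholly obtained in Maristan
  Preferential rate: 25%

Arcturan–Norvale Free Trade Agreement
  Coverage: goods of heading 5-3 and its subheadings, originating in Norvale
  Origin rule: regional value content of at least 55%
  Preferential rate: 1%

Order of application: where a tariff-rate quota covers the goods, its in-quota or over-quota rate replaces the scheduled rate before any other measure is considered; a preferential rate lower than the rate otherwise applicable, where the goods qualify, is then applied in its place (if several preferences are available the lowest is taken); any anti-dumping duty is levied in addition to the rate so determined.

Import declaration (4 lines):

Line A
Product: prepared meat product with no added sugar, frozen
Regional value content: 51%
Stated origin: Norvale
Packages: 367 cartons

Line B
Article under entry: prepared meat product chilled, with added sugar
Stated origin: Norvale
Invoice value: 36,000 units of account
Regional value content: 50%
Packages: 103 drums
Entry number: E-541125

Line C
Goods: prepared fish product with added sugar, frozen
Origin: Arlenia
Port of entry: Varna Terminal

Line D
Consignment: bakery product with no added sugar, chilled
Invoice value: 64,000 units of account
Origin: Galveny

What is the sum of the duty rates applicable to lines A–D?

83%

Line A: prepared meat product → 5-3; frozen → 5-3-3; with no added sugar → 5-3-3-1. Scheduled 20%. Norvale agreement on 5-3: RVC < 55%. → 20%.
Line B: prepared meat product → 5-3; chilled → 5-3-1; with added sugar → 5-3-1-2. Scheduled 10%. Norvale agreement on 5-3: RVC < 55%. → 10%.
Line C: prepared fish product → 5-1; frozen → 5-1-1; with added sugar → 5-1-1-2. Scheduled 31%. No special measure applies. → 31%.
Line D: bakery product → 5-2; chilled → 5-2-1; with no added sugar → 5-2-1-1. Scheduled 22%. No special measure applies. → 22%.
Sum: 20% + 10% + 31% + 22% = 83%.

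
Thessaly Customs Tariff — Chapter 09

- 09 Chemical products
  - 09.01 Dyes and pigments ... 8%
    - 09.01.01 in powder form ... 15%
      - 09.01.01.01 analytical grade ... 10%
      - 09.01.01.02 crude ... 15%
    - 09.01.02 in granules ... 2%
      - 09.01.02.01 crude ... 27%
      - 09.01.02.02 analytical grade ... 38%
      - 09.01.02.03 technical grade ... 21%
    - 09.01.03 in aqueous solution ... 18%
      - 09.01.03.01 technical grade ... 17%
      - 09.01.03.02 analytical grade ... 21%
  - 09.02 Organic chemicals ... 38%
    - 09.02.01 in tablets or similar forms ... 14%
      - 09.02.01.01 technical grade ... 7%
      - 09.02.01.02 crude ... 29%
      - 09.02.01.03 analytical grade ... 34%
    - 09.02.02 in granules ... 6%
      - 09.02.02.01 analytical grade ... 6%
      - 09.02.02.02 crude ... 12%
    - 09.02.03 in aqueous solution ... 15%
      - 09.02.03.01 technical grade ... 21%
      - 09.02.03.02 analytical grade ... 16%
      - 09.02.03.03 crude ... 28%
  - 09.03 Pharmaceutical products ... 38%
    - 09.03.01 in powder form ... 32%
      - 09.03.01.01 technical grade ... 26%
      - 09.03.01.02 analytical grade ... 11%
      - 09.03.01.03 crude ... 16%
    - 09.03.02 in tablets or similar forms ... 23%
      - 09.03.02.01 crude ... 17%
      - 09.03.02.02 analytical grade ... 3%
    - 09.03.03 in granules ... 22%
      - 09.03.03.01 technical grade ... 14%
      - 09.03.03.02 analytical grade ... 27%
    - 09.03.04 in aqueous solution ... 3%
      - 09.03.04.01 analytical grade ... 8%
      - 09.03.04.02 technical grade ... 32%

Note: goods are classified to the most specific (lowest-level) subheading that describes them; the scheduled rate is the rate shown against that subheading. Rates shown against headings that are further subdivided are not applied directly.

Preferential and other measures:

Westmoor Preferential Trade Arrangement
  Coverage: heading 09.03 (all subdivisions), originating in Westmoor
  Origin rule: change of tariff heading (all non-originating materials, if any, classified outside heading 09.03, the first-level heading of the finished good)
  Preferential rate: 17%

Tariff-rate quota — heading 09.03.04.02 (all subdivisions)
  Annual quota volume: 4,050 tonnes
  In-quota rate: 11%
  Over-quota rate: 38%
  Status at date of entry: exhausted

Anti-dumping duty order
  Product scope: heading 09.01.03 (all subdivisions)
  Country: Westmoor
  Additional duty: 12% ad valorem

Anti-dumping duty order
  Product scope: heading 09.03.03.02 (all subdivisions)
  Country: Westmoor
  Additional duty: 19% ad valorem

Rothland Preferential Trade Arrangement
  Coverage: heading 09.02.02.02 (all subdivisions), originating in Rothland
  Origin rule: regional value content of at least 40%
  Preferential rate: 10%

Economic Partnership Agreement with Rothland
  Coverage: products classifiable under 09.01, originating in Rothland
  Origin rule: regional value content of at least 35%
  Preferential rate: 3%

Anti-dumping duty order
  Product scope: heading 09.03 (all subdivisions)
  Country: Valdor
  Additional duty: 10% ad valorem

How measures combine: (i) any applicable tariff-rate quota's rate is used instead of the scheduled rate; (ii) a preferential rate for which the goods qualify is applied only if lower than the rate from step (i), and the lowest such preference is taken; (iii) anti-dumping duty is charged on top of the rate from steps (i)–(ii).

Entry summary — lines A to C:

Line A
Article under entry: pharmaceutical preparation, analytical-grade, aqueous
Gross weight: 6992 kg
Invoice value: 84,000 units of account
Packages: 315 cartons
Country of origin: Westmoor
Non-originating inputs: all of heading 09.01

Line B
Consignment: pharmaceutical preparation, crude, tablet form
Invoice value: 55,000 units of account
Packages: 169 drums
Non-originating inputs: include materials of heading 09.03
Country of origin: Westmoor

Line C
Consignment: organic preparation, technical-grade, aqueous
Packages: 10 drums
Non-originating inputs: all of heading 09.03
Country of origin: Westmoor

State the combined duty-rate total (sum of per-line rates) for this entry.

46%

Line A: pharmaceutical → 09.03; aqueous → 09.03.04; analytical-grade → 09.03.04.01. Scheduled 8%. Westmoor agreement on 09.03: CTH met → 17% available; preference 17% not lower than 8% → no reduction. → 8%.
Line B: pharmaceutical → 09.03; tablet form → 09.03.02; crude → 09.03.02.01. Scheduled 17%. Westmoor agreement on 09.03: CTH not met. → 17%.
Line C: organic → 09.02; aqueous → 09.02.03; technical-grade → 09.02.03.01. Scheduled 21%. Westmoor agreement on 09.03: 09.02.03.01 not covered. → 21%.
Sum: 8% + 17% + 21% = 46%.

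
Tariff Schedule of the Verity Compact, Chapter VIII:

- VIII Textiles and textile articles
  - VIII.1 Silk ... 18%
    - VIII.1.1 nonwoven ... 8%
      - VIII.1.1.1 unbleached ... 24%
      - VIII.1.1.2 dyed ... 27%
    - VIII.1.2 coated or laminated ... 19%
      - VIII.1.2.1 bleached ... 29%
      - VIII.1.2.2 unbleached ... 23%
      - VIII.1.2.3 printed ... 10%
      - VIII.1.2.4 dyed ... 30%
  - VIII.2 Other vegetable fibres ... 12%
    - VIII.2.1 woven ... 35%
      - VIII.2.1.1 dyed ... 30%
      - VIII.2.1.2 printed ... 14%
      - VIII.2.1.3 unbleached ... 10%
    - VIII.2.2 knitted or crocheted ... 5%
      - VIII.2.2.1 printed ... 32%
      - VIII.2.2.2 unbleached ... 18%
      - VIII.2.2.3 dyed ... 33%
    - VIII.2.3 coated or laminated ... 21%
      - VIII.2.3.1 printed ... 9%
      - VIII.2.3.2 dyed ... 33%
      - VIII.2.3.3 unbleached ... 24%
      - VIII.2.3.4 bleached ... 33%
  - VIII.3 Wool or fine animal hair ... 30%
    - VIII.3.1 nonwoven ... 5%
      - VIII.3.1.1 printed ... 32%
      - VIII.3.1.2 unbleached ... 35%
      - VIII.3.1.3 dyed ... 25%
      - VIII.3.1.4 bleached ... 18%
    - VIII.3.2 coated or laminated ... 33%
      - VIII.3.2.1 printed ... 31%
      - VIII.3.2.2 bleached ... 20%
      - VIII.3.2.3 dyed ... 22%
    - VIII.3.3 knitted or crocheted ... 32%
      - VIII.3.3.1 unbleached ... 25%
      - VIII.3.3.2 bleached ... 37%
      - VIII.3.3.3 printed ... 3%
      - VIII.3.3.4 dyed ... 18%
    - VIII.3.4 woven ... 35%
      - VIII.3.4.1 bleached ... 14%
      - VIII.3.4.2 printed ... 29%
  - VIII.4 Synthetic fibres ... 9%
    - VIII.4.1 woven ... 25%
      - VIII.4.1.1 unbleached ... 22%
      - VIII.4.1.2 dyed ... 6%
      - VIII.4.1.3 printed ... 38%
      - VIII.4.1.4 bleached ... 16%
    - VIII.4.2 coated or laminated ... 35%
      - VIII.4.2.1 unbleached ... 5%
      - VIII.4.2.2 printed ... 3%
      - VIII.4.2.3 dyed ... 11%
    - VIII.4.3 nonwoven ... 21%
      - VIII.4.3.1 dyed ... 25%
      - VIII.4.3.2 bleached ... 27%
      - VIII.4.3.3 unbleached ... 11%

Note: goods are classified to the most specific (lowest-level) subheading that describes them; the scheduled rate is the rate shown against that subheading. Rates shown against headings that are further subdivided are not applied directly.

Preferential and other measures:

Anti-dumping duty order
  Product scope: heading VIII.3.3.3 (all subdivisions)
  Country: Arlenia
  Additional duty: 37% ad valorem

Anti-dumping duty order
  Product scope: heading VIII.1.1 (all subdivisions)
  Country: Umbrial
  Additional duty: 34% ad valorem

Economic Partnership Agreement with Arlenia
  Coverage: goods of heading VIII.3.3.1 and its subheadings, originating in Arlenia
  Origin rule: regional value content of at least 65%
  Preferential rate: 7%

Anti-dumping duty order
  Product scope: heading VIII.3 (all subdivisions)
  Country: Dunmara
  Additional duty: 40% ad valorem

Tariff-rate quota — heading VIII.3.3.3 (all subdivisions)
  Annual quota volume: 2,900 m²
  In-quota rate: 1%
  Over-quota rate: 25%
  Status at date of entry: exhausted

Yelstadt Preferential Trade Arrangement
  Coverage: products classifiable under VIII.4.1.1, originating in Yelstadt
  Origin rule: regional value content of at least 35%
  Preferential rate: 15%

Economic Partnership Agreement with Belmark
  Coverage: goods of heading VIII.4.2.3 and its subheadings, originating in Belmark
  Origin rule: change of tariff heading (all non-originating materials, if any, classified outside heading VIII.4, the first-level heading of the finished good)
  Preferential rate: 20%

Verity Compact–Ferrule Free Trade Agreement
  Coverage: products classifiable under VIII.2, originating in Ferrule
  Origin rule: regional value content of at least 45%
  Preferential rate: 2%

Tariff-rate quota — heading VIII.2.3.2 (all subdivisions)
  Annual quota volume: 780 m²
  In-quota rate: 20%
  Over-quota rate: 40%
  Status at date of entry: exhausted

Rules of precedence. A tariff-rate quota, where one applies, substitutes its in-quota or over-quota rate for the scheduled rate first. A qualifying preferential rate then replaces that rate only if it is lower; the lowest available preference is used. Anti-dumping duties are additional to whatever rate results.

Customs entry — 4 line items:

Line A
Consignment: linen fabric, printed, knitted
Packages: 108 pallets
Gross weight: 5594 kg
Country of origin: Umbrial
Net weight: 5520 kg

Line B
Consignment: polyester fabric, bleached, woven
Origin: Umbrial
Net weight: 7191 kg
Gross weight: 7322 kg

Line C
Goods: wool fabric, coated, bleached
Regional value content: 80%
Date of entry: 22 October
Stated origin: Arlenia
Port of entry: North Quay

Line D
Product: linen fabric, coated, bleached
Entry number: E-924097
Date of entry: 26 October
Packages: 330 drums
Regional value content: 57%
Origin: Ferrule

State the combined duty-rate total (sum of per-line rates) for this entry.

Line A: linen → VIII.2; knitted → VIII.2.2; printed → VIII.2.2.1. Scheduled 32%. No special measure applies. → 32%.
Line B: polyester → VIII.4; woven → VIII.4.1; bleached → VIII.4.1.4. Scheduled 16%. No special measure applies. → 16%.
Line C: wool → VIII.3; coated → VIII.3.2; bleached → VIII.3.2.2. Scheduled 20%. Arlenia agreement on VIII.3.3.1: VIII.3.2.2 not covered. → 20%.
Line D: linen → VIII.2; coated → VIII.2.3; bleached → VIII.2.3.4. Scheduled 33%. Ferrule agreement on VIII.2: RVC ≥ 45% → 2% available; preferential 2%. → 2%.
Sum: 32% + 16% + 20% + 2% = 70%.

70%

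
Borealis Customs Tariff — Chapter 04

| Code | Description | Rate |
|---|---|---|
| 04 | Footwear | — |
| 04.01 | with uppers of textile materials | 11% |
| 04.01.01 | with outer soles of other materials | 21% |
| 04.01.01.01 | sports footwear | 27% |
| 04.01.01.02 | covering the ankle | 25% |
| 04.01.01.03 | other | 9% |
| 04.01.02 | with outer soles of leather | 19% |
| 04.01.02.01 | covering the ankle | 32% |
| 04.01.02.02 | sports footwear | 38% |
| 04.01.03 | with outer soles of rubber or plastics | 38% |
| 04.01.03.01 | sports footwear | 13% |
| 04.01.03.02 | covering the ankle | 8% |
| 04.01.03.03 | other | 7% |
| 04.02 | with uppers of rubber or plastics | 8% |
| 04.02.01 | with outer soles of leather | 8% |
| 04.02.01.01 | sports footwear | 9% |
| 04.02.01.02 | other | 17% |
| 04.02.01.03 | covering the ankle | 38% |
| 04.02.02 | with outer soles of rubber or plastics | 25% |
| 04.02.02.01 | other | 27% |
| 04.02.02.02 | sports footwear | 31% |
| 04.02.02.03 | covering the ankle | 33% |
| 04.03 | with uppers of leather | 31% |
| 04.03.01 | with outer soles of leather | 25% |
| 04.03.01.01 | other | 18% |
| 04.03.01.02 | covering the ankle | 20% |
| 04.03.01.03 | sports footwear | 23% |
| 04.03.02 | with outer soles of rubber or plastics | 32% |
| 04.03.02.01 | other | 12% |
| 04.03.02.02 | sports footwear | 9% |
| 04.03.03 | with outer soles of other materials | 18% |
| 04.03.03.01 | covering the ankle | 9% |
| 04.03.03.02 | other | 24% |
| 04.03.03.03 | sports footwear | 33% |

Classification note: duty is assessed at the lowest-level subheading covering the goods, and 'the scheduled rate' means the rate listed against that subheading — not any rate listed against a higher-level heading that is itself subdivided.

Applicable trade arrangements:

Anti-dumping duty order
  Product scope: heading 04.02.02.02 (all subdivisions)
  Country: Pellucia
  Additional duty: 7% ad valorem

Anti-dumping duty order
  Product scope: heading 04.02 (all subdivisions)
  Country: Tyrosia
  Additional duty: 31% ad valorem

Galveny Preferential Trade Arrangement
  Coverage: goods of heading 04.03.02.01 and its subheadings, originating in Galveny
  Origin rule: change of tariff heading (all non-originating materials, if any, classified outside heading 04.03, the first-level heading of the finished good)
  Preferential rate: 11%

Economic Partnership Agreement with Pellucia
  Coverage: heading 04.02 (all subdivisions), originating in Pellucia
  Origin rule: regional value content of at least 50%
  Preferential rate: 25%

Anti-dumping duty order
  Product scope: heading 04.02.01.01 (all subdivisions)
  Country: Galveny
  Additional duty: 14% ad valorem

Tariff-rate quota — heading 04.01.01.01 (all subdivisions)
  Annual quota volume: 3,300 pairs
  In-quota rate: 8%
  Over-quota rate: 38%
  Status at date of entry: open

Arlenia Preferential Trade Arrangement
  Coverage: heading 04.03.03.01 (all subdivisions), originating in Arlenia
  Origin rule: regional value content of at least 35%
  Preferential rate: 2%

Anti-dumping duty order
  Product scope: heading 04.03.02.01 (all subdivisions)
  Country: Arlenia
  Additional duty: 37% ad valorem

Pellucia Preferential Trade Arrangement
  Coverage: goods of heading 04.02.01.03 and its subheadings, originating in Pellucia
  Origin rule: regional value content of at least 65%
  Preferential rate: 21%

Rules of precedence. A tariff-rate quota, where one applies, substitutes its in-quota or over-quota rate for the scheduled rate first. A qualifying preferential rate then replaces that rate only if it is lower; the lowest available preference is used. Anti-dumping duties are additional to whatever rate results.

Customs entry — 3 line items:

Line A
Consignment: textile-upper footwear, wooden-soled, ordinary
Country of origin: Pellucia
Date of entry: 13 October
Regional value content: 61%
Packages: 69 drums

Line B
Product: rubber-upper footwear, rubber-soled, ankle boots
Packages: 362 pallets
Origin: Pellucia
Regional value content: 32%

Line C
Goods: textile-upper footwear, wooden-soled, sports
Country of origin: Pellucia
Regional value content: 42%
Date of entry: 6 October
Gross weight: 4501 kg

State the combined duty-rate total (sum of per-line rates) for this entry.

50%

Line A: textile-upper → 04.01; wooden-soled → 04.01.01; ordinary → 04.01.01.03. Scheduled 9%. Pellucia agreement on 04.02: 04.01.01.03 not covered; Pellucia agreement on 04.02.01.03: 04.01.01.03 not covered. → 9%.
Line B: rubber-upper → 04.02; rubber-soled → 04.02.02; ankle boots → 04.02.02.03. Scheduled 33%. Pellucia agreement on 04.02: RVC < 50%; Pellucia agreement on 04.02.01.03: 04.02.02.03 not covered. → 33%.
Line C: textile-upper → 04.01; wooden-soled → 04.01.01; sports → 04.01.01.01. Scheduled 27%. quota on 04.01.01.01 open → in-quota 8%; Pellucia agreement on 04.02: 04.01.01.01 not covered; Pellucia agreement on 04.02.01.03: 04.01.01.01 not covered. → 8%.
Sum: 9% + 33% + 8% = 50%.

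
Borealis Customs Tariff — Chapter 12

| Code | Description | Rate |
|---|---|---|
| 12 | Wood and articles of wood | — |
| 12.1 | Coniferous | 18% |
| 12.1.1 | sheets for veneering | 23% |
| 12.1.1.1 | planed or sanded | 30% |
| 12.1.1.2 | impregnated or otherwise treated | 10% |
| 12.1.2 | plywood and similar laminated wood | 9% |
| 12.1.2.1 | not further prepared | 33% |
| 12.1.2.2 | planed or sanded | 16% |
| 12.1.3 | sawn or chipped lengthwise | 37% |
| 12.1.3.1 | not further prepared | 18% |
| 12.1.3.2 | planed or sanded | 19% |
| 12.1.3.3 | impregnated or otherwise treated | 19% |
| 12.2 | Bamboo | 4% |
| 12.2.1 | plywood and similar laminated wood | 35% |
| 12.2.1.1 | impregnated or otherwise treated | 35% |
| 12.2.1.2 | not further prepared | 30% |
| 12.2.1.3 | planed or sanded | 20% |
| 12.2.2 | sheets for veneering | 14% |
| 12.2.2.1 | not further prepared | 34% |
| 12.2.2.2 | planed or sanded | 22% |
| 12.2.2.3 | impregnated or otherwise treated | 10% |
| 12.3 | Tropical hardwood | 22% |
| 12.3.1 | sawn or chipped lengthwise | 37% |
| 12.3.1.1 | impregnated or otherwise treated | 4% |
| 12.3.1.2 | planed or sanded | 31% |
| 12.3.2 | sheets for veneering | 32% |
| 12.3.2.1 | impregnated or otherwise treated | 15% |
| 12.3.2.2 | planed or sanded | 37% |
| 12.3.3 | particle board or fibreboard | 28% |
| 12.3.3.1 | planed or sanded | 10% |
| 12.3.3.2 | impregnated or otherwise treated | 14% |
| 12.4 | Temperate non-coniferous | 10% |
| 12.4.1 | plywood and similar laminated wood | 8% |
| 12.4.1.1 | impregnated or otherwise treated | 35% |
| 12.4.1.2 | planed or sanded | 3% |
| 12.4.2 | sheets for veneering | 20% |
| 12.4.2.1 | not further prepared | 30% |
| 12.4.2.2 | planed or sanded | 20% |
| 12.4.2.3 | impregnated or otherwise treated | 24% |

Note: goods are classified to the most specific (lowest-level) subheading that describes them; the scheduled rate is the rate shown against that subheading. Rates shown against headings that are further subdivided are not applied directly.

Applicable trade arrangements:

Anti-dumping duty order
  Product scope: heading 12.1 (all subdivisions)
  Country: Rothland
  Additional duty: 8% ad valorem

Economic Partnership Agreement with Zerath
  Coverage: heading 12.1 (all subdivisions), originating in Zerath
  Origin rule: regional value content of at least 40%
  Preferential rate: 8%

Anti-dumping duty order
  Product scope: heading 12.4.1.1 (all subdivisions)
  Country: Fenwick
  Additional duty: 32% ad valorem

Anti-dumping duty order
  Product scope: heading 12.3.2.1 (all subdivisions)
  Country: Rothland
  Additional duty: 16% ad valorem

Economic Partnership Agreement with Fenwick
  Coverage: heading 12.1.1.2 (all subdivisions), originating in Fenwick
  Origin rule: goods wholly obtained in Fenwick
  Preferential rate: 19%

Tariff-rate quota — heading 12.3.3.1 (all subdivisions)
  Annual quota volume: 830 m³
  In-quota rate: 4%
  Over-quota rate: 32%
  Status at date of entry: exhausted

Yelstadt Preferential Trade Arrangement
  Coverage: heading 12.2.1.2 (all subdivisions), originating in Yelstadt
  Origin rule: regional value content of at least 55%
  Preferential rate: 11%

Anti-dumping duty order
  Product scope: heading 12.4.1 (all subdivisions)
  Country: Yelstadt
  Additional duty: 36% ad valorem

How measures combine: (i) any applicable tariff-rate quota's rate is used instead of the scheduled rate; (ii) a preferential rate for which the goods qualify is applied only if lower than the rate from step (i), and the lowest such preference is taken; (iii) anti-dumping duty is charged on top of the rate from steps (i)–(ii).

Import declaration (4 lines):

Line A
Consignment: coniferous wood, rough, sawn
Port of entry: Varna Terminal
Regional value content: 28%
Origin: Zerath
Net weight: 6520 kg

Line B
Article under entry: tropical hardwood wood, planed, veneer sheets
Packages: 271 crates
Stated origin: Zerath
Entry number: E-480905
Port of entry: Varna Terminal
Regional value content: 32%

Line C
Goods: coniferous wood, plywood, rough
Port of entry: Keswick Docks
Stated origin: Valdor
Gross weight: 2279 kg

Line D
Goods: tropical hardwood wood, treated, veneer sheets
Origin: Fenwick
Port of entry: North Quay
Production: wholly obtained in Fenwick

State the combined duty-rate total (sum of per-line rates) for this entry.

103%

Line A: coniferous → 12.1; sawn → 12.1.3; rough → 12.1.3.1. Scheduled 18%. Zerath agreement on 12.1: RVC < 40%. → 18%.
Line B: tropical hardwood → 12.3; veneer sheets → 12.3.2; planed → 12.3.2.2. Scheduled 37%. Zerath agreement on 12.1: 12.3.2.2 not covered. → 37%.
Line C: coniferous → 12.1; plywood → 12.1.2; rough → 12.1.2.1. Scheduled 33%. No special measure applies. → 33%.
Line D: tropical hardwood → 12.3; veneer sheets → 12.3.2; treated → 12.3.2.1. Scheduled 15%. Fenwick agreement on 12.1.1.2: 12.3.2.1 not covered. → 15%.
Sum: 18% + 37% + 33% + 15% = 103%.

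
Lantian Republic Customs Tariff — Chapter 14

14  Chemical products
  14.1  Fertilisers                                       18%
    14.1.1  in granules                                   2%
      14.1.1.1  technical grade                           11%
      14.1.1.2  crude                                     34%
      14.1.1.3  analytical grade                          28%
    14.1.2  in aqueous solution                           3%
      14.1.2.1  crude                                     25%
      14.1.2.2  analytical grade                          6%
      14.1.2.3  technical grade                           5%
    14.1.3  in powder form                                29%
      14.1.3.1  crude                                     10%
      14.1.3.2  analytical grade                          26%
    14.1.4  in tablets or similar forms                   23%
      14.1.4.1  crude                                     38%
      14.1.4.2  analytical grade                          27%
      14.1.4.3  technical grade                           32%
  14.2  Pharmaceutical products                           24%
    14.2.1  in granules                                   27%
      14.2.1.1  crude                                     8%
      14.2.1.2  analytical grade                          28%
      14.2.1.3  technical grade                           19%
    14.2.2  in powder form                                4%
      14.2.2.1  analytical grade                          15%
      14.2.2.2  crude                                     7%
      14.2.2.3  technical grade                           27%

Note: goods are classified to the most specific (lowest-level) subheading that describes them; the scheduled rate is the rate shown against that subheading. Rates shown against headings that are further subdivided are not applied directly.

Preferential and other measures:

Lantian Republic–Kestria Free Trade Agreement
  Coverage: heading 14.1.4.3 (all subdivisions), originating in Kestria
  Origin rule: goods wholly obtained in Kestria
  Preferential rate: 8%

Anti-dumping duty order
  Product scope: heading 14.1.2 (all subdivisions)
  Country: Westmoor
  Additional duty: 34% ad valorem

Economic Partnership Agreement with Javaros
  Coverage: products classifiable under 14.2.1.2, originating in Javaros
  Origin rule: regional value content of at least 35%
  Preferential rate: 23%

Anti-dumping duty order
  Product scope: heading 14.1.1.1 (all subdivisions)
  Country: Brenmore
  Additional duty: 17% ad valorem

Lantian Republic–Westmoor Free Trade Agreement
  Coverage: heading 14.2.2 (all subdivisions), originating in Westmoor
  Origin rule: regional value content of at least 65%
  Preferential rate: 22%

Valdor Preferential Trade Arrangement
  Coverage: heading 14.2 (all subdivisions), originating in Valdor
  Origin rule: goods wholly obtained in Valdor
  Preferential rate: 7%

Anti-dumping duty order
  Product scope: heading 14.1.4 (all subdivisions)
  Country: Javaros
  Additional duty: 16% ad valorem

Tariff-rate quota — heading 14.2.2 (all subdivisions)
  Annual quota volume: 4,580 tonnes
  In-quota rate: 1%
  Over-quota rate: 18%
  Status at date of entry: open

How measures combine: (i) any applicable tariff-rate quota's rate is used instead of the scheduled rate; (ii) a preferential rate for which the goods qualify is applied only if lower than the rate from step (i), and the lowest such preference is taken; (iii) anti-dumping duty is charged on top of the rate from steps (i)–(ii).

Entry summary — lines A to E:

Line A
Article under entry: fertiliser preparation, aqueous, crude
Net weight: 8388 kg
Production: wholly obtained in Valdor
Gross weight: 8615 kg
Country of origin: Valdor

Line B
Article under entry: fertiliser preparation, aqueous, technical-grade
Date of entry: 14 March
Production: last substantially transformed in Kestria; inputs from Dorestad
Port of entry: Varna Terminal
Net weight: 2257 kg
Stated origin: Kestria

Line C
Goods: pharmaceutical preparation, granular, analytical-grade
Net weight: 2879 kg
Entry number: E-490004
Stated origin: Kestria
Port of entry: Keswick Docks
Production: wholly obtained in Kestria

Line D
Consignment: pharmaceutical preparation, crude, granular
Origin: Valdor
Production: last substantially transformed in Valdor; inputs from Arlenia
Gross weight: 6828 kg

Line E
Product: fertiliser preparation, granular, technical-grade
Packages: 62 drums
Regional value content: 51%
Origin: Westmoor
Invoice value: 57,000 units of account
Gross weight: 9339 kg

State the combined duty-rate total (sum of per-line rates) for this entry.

Line A: fertiliser → 14.1; aqueous → 14.1.2; crude → 14.1.2.1. Scheduled 25%. Valdor agreement on 14.2: 14.1.2.1 not covered. → 25%.
Line B: fertiliser → 14.1; aqueous → 14.1.2; technical-grade → 14.1.2.3. Scheduled 5%. Kestria agreement on 14.1.4.3: 14.1.2.3 not covered. → 5%.
Line C: pharmaceutical → 14.2; granular → 14.2.1; analytical-grade → 14.2.1.2. Scheduled 28%. Kestria agreement on 14.1.4.3: 14.2.1.2 not covered. → 28%.
Line D: pharmaceutical → 14.2; granular → 14.2.1; crude → 14.2.1.1. Scheduled 8%. Valdor agreement on 14.2: not wholly obtained. → 8%.
Line E: fertiliser → 14.1; granular → 14.1.1; technical-grade → 14.1.1.1. Scheduled 11%. Westmoor agreement on 14.2.2: 14.1.1.1 not covered. → 11%.
Sum: 25% + 5% + 28% + 8% + 11% = 77%.

77%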